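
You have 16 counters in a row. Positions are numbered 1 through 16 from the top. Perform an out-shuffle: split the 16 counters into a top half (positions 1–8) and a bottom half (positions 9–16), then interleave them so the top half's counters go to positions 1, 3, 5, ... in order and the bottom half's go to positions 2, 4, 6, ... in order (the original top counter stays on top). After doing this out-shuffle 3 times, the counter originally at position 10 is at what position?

Track the counter's position through each out-shuffle:
10 → 4 → 7 → 13

13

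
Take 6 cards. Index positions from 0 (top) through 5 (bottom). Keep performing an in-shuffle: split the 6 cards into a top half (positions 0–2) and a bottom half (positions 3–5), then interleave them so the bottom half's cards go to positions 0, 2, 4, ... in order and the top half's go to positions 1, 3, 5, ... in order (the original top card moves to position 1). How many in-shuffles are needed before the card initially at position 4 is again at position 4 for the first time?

Follow position 4 under repeated in-shuffles:
4 → 2 → 5 → 4
It first returns after 3 in-shuffles.

3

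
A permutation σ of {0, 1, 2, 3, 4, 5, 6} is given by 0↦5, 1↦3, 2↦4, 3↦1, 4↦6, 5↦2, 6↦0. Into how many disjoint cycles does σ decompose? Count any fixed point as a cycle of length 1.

Cycle decomposition: (0 5 2 4 6) (1 3).
2 cycles.

2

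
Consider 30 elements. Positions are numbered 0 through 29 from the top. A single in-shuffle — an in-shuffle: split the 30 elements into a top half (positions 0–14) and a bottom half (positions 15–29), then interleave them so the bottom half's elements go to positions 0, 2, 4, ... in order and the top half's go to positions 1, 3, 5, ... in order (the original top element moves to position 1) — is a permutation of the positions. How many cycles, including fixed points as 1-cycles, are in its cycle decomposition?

6

Trace each unvisited position around until it returns:
(0 1 3 7 15) (2 5 11 23 16) (4 9 19 8 17) (6 13 27 24 18) (10 21 12 25 20) (14 29 28 26 22)
6 cycles in total.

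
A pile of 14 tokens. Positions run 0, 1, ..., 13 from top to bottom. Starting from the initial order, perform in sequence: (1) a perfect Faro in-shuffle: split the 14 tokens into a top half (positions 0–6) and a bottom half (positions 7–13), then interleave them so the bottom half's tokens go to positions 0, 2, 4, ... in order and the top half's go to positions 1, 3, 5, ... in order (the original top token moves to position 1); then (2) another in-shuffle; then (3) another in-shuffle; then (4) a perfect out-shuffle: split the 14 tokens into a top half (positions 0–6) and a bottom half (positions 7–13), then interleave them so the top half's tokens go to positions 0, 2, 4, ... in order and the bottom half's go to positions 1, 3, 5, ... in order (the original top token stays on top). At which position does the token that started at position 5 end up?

4

Track the token from position 5 forward through each operation:
  after op 1 (in-shuffle): 5 → 11
  after op 2 (in-shuffle): 11 → 8
  after op 3 (in-shuffle): 8 → 2
  after op 4 (out-shuffle): 2 → 4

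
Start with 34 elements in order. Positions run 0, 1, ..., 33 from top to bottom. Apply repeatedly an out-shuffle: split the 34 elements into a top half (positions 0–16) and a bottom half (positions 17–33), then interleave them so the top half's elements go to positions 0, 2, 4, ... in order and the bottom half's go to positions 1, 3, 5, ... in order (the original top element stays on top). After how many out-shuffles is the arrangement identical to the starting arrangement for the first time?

The out-shuffle permutes the 34 positions with cycle lengths [1, 1, 2, 10, 10, 10].
Every element is home exactly when every cycle has completed a whole number of laps, i.e. after lcm(1, 2, 10) = 10 out-shuffles.

10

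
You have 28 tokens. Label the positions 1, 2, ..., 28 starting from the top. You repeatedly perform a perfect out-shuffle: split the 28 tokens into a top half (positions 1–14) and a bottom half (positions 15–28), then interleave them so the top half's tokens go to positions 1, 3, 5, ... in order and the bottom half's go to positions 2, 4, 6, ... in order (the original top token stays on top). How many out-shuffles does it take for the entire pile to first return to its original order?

The out-shuffle permutes the 28 positions with cycle lengths [1, 1, 2, 6, 18].
Every token is home exactly when every cycle has completed a whole number of laps, i.e. after lcm(1, 2, 6, 18) = 18 out-shuffles.

18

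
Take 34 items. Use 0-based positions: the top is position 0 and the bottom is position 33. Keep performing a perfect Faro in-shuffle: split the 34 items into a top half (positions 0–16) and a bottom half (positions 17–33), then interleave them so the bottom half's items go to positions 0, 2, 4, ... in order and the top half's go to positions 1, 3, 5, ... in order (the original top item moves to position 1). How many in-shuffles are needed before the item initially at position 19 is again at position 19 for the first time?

Follow position 19 under repeated in-shuffles:
19 → 4 → 9 → 19
It first returns after 3 in-shuffles.

3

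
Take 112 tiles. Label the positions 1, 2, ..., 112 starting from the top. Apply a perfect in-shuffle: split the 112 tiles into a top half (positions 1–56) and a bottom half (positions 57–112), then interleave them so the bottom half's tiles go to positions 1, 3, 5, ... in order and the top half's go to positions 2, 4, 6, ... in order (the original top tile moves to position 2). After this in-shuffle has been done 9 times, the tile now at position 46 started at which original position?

110

Work backwards from position 46, undoing one in-shuffle at a time:
46 ← 23 ← 68 ← 34 ← 17 ← 65 ← 89 ← 101 ← 107 ← 110
So the tile now at position 46 started at position 110.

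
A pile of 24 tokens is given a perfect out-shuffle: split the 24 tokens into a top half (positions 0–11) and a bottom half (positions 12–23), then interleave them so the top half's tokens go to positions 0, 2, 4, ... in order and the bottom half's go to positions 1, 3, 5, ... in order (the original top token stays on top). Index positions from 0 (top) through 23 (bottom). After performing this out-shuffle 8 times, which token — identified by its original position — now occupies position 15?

5

Work backwards from position 15, undoing one out-shuffle at a time:
15 ← 19 ← 21 ← 22 ← 11 ← 17 ← 20 ← 10 ← 5
So the token now at position 15 started at position 5.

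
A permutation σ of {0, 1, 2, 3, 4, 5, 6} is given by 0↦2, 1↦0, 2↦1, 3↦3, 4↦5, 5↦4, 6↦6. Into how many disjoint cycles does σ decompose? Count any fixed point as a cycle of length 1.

4

Cycle decomposition: (0 2 1) (3) (4 5) (6).
4 cycles.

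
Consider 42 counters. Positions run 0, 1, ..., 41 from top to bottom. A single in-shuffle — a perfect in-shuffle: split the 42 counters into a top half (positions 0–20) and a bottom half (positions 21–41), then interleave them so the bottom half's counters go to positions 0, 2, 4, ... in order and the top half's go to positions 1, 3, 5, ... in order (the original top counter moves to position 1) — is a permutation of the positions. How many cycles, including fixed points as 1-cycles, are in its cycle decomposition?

3

Trace each unvisited position around until it returns:
(0 1 3 7 15 31 ... len 14) (2 5 11 23 4 9 ... len 14) (6 13 27 12 25 8 ... len 14)
3 cycles in total.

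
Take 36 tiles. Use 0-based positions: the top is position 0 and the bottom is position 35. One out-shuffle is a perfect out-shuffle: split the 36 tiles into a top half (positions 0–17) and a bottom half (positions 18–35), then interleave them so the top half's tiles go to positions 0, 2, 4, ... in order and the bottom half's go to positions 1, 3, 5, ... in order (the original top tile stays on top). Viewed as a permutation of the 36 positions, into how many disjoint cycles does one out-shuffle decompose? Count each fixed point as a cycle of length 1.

7

Trace each unvisited position around until it returns:
(0) (1 2 4 8 16 32 ... len 12) (3 6 12 24 13 26 ... len 12) (5 10 20) (7 14 28 21) (15 30 25) (35)
7 cycles in total.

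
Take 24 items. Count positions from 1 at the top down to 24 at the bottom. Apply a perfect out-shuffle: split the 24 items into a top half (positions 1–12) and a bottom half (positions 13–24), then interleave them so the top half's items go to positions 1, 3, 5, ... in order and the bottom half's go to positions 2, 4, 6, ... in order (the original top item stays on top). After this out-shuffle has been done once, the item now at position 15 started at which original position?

Work backwards from position 15, undoing one out-shuffle at a time:
15 ← 8
So the item now at position 15 started at position 8.

8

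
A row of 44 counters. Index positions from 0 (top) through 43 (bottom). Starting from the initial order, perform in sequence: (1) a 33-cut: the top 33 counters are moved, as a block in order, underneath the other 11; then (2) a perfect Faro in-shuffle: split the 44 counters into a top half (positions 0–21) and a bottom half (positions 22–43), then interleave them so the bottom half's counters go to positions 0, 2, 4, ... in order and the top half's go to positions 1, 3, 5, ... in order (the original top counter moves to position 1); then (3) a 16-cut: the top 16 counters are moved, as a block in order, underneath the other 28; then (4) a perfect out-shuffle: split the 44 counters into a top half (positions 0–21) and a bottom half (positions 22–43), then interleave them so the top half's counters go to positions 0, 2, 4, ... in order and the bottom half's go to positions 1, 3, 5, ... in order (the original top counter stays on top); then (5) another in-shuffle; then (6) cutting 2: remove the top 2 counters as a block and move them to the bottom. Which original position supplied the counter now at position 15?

Undo the operations in reverse order, starting from position 15:
  undo op 6 (cut 2): 15 ← 17
  undo op 5 (in-shuffle, from top half): 17 ← 8
  undo op 4 (out-shuffle, from top half): 8 ← 4
  undo op 3 (cut 16): 4 ← 20
  undo op 2 (in-shuffle, from bottom half): 20 ← 32
  undo op 1 (cut 33): 32 ← 21
So the counter at position 15 came from original position 21.

21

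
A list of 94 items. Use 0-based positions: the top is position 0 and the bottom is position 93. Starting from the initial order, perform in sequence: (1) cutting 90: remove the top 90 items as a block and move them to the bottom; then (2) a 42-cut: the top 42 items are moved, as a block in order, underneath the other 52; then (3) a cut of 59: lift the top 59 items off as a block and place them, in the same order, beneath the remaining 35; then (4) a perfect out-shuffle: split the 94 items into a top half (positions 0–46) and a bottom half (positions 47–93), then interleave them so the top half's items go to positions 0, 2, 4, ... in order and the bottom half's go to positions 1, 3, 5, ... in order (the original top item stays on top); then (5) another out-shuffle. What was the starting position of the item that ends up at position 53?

86

Undo the operations in reverse order, starting from position 53:
  undo op 5 (out-shuffle, from bottom half): 53 ← 73
  undo op 4 (out-shuffle, from bottom half): 73 ← 83
  undo op 3 (cut 59): 83 ← 48
  undo op 2 (cut 42): 48 ← 90
  undo op 1 (cut 90): 90 ← 86
So the item at position 53 came from original position 86.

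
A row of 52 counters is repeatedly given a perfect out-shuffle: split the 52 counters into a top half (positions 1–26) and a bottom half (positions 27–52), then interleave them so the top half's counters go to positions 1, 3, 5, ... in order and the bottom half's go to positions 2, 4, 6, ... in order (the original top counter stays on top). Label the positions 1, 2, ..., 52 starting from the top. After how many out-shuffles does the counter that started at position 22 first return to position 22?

Follow position 22 under repeated out-shuffles:
22 → 43 → 34 → 16 → 31 → 10 → 19 → 37 → 22
It first returns after 8 out-shuffles.

8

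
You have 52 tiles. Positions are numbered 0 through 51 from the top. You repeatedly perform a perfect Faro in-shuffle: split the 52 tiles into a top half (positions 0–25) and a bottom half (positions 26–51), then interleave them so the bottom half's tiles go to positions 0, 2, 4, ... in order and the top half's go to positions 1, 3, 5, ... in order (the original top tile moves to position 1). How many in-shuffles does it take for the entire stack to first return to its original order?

The in-shuffle permutes the 52 positions with cycle lengths [52].
Every tile is home exactly when every cycle has completed a whole number of laps, i.e. after lcm(52) = 52 in-shuffles.

52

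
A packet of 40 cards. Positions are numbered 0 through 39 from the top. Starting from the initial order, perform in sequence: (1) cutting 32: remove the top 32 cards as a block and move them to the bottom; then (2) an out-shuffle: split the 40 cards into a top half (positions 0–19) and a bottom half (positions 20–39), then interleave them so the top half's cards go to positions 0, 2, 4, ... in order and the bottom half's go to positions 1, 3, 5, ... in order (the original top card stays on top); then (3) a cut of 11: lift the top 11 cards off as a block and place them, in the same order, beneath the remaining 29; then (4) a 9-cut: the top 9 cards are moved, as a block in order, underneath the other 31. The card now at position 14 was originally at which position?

Undo the operations in reverse order, starting from position 14:
  undo op 4 (cut 9): 14 ← 23
  undo op 3 (cut 11): 23 ← 34
  undo op 2 (out-shuffle, from top half): 34 ← 17
  undo op 1 (cut 32): 17 ← 9
So the card at position 14 came from original position 9.

9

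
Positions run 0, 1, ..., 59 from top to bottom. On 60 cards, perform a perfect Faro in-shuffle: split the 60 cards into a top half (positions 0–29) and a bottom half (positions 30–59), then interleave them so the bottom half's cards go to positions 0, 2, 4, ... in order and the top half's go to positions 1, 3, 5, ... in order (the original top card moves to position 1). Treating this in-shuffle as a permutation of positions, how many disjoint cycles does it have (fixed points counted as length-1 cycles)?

1

Trace each unvisited position around until it returns:
(0 1 3 7 15 31 ... len 60)
1 cycle in total.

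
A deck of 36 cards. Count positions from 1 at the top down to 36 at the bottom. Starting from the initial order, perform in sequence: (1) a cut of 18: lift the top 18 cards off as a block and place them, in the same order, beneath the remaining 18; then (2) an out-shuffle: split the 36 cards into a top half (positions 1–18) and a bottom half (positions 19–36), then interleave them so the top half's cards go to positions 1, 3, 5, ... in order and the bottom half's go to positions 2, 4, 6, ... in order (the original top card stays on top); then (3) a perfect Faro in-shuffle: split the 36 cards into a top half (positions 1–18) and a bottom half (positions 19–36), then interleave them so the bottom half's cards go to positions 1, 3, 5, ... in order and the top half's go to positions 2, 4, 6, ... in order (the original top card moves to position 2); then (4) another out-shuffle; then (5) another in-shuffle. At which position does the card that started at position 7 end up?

3

Track the card from position 7 forward through each operation:
  after op 1 (cut 18): 7 → 25
  after op 2 (out-shuffle): 25 → 14
  after op 3 (in-shuffle): 14 → 28
  after op 4 (out-shuffle): 28 → 20
  after op 5 (in-shuffle): 20 → 3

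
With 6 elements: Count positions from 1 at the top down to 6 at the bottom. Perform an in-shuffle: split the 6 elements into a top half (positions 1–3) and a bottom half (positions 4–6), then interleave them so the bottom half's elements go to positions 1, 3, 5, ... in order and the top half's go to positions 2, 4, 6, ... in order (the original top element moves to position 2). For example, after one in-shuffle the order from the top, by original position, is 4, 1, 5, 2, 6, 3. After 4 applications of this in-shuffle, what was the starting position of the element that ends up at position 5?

6

Work backwards from position 5, undoing one in-shuffle at a time:
5 ← 6 ← 3 ← 5 ← 6
So the element now at position 5 started at position 6.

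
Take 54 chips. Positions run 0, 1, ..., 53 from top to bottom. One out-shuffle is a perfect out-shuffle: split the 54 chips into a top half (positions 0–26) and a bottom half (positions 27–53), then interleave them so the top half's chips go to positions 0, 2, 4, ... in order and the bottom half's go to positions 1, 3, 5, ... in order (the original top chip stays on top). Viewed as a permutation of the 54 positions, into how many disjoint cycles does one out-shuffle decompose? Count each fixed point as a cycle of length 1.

3

Trace each unvisited position around until it returns:
(0) (1 2 4 8 16 32 ... len 52) (53)
3 cycles in total.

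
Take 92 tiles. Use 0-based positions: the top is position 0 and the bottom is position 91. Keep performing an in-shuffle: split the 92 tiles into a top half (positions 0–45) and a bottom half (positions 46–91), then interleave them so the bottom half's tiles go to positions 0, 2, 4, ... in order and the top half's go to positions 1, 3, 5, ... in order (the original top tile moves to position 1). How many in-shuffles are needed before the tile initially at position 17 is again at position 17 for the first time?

5

Follow position 17 under repeated in-shuffles:
17 → 35 → 71 → 50 → 8 → 17
It first returns after 5 in-shuffles.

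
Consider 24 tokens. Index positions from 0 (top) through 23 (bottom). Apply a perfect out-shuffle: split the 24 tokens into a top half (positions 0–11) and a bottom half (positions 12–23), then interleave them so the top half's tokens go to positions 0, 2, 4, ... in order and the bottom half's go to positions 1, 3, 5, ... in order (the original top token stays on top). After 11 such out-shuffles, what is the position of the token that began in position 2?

Track the token's position through each out-shuffle:
2 → 4 → 8 → 16 → 9 → 18 → 13 → 3 → 6 → 12 → 1 → 2

2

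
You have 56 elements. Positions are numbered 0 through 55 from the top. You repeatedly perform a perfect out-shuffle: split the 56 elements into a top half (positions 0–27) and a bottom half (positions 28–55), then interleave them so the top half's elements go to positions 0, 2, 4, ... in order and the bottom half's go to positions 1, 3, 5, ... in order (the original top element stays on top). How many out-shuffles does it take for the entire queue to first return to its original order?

The out-shuffle permutes the 56 positions with cycle lengths [1, 1, 4, 10, 20, 20].
Every element is home exactly when every cycle has completed a whole number of laps, i.e. after lcm(1, 4, 10, 20) = 20 out-shuffles.

20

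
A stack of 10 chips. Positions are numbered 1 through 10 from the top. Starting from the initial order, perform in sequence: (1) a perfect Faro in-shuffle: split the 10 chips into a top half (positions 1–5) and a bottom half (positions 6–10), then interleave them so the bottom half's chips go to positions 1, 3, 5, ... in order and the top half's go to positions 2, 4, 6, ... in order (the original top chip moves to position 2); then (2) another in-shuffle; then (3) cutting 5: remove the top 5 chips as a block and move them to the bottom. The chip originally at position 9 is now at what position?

Track the chip from position 9 forward through each operation:
  after op 1 (in-shuffle): 9 → 7
  after op 2 (in-shuffle): 7 → 3
  after op 3 (cut 5): 3 → 8

8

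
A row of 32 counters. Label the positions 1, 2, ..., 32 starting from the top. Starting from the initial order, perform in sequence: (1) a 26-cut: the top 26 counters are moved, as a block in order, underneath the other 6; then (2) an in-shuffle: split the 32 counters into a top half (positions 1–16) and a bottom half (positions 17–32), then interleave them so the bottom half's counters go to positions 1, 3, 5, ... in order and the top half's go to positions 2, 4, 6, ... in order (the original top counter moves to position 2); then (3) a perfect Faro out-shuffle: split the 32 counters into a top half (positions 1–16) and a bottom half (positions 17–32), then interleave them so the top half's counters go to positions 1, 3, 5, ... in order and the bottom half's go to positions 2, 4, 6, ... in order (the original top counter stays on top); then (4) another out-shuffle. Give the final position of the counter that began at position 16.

Track the counter from position 16 forward through each operation:
  after op 1 (cut 26): 16 → 22
  after op 2 (in-shuffle): 22 → 11
  after op 3 (out-shuffle): 11 → 21
  after op 4 (out-shuffle): 21 → 10

10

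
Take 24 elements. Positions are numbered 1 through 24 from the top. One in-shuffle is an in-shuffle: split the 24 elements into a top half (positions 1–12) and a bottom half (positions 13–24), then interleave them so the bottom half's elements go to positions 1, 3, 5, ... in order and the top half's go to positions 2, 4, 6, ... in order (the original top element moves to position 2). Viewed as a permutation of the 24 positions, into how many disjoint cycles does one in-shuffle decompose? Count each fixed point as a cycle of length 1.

Trace each unvisited position around until it returns:
(1 2 4 8 16 7 ... len 20) (5 10 20 15)
2 cycles in total.

2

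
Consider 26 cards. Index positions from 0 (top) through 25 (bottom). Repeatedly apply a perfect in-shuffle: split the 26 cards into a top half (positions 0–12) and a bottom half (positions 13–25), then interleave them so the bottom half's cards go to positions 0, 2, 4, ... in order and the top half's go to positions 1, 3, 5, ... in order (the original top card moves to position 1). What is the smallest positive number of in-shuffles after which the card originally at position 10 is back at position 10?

18

Follow position 10 under repeated in-shuffles:
10 → 21 → 16 → 6 → 13 → 0 → 1 → 3 → 7 → 15 → 4 → 9 → 19 → 12 → 25 → 24 → 22 → 18 → 10
It first returns after 18 in-shuffles.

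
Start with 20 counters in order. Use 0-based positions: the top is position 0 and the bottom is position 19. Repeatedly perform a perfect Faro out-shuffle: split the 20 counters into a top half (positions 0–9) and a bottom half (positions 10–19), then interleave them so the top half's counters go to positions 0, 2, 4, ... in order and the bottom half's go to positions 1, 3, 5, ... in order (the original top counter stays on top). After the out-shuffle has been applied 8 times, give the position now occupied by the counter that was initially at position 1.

Track the counter's position through each out-shuffle:
1 → 2 → 4 → 8 → 16 → 13 → 7 → 14 → 9

9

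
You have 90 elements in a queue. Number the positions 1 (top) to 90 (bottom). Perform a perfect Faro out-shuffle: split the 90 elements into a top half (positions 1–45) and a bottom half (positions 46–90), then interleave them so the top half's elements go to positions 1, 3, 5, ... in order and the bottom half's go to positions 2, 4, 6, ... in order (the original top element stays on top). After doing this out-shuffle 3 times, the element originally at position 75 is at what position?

Track the element's position through each out-shuffle:
75 → 60 → 30 → 59

59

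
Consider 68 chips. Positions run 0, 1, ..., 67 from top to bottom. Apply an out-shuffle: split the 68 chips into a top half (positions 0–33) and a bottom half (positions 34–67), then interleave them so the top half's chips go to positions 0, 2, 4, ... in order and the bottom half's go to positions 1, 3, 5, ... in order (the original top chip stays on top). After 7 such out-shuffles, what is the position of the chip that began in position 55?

5

Track the chip's position through each out-shuffle:
55 → 43 → 19 → 38 → 9 → 18 → 36 → 5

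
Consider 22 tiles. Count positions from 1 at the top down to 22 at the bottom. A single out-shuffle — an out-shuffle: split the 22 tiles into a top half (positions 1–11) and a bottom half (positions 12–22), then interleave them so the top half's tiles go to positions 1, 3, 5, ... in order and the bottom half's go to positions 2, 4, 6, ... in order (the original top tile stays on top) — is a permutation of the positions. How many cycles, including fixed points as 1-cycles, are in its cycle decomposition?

Trace each unvisited position around until it returns:
(1) (2 3 5 9 17 12) (4 7 13) (6 11 21 20 18 14) (8 15) (10 19 16) (22)
7 cycles in total.

7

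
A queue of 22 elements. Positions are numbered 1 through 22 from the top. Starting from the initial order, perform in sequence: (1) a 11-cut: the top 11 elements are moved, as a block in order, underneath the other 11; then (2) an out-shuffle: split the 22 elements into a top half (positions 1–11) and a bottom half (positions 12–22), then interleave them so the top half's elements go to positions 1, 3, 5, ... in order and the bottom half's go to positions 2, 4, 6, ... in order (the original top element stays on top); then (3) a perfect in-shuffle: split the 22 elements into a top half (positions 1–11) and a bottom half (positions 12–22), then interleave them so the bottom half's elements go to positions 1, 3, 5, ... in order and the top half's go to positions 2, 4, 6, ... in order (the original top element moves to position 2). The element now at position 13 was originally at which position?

9

Undo the operations in reverse order, starting from position 13:
  undo op 3 (in-shuffle, from bottom half): 13 ← 18
  undo op 2 (out-shuffle, from bottom half): 18 ← 20
  undo op 1 (cut 11): 20 ← 9
So the element at position 13 came from original position 9.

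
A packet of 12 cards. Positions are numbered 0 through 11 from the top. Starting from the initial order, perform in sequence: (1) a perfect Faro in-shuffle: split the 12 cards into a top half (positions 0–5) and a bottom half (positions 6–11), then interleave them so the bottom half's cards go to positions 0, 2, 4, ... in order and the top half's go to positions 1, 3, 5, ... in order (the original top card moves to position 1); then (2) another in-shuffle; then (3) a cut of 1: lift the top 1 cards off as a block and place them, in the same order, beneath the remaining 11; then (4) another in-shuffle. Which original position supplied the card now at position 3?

Undo the operations in reverse order, starting from position 3:
  undo op 4 (in-shuffle, from top half): 3 ← 1
  undo op 3 (cut 1): 1 ← 2
  undo op 2 (in-shuffle, from bottom half): 2 ← 7
  undo op 1 (in-shuffle, from top half): 7 ← 3
So the card at position 3 came from original position 3.

3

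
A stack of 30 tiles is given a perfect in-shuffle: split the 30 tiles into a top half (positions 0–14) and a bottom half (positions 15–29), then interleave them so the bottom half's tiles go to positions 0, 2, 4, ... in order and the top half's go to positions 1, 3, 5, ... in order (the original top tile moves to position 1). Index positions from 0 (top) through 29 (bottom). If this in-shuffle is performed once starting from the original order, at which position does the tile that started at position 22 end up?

Track the tile's position through each in-shuffle:
22 → 14

14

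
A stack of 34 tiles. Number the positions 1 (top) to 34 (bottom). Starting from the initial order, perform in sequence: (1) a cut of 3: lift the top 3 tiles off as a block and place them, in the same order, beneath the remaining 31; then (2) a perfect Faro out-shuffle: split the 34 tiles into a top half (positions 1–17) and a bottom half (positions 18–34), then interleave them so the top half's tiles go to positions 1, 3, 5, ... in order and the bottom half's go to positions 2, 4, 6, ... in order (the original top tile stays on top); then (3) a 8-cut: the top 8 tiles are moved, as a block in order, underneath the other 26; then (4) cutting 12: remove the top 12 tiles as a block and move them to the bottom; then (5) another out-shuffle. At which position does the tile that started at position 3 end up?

Track the tile from position 3 forward through each operation:
  after op 1 (cut 3): 3 → 34
  after op 2 (out-shuffle): 34 → 34
  after op 3 (cut 8): 34 → 26
  after op 4 (cut 12): 26 → 14
  after op 5 (out-shuffle): 14 → 27

27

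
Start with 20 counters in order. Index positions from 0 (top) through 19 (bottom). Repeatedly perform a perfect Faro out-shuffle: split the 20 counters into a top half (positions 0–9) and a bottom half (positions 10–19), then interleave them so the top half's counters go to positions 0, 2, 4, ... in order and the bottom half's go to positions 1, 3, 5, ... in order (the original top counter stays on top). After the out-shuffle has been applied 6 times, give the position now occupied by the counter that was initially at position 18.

Track the counter's position through each out-shuffle:
18 → 17 → 15 → 11 → 3 → 6 → 12

12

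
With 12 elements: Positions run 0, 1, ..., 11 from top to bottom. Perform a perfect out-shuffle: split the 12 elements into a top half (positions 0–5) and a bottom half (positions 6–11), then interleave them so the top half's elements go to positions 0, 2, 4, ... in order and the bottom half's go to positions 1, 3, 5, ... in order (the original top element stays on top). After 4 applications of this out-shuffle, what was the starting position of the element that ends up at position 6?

10

Work backwards from position 6, undoing one out-shuffle at a time:
6 ← 3 ← 7 ← 9 ← 10
So the element now at position 6 started at position 10.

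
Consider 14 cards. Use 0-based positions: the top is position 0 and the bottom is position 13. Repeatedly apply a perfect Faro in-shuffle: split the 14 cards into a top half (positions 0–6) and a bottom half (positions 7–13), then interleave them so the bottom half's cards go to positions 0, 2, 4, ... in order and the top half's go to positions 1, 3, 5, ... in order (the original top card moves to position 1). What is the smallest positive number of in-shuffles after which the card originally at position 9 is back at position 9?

2

Follow position 9 under repeated in-shuffles:
9 → 4 → 9
It first returns after 2 in-shuffles.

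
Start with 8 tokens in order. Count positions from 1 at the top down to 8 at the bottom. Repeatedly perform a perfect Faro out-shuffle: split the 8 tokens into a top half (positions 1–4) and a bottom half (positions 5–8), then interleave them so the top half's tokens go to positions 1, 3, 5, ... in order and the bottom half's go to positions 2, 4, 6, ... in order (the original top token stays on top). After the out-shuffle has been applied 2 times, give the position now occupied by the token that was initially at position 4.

Track the token's position through each out-shuffle:
4 → 7 → 6

6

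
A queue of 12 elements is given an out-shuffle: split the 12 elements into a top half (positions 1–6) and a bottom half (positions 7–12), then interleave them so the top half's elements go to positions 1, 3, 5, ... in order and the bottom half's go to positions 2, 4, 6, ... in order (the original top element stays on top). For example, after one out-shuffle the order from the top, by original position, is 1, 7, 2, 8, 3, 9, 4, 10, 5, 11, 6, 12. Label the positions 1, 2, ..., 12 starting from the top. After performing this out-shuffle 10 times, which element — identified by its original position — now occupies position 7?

Work backwards from position 7, undoing one out-shuffle at a time:
7 ← 4 ← 8 ← 10 ← 11 ← 6 ← 9 ← 5 ← 3 ← 2 ← 7
So the element now at position 7 started at position 7.

7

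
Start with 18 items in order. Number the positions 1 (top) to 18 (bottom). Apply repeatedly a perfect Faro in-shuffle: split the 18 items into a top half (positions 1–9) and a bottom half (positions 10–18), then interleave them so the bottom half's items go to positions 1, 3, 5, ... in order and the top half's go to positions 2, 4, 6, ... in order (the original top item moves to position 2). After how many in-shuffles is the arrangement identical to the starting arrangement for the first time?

The in-shuffle permutes the 18 positions with cycle lengths [18].
Every item is home exactly when every cycle has completed a whole number of laps, i.e. after lcm(18) = 18 in-shuffles.

18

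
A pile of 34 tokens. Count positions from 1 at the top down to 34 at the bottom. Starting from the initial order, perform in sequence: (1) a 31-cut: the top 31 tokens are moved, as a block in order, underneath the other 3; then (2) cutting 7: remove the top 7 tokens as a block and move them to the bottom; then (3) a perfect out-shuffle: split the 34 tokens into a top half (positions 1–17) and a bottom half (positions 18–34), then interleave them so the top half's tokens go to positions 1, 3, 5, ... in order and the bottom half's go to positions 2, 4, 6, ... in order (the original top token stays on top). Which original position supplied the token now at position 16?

Undo the operations in reverse order, starting from position 16:
  undo op 3 (out-shuffle, from bottom half): 16 ← 25
  undo op 2 (cut 7): 25 ← 32
  undo op 1 (cut 31): 32 ← 29
So the token at position 16 came from original position 29.

29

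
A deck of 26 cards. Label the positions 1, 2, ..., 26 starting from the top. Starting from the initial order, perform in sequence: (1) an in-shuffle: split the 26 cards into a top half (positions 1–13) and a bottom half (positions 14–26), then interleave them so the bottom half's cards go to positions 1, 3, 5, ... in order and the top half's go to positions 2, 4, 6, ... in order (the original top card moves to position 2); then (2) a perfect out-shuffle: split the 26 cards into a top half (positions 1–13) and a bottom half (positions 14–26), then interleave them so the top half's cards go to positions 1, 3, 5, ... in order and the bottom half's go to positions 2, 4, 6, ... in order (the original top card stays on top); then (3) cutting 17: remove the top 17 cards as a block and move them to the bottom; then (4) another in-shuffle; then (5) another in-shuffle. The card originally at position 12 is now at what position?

Track the card from position 12 forward through each operation:
  after op 1 (in-shuffle): 12 → 24
  after op 2 (out-shuffle): 24 → 22
  after op 3 (cut 17): 22 → 5
  after op 4 (in-shuffle): 5 → 10
  after op 5 (in-shuffle): 10 → 20

20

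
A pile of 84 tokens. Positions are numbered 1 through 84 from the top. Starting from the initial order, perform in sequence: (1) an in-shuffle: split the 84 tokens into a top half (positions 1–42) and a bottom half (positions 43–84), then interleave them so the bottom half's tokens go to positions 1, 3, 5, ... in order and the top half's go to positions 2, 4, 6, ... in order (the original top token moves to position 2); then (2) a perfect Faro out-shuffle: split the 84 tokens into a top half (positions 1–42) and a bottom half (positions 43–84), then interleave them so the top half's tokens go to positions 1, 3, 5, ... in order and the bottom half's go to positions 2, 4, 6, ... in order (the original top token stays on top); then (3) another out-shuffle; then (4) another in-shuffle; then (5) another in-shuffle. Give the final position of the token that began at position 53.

Track the token from position 53 forward through each operation:
  after op 1 (in-shuffle): 53 → 21
  after op 2 (out-shuffle): 21 → 41
  after op 3 (out-shuffle): 41 → 81
  after op 4 (in-shuffle): 81 → 77
  after op 5 (in-shuffle): 77 → 69

69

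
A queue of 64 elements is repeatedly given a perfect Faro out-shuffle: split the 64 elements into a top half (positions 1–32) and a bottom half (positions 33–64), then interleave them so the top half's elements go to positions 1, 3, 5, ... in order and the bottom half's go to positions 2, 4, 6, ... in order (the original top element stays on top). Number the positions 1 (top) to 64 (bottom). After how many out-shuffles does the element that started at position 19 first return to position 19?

3

Follow position 19 under repeated out-shuffles:
19 → 37 → 10 → 19
It first returns after 3 out-shuffles.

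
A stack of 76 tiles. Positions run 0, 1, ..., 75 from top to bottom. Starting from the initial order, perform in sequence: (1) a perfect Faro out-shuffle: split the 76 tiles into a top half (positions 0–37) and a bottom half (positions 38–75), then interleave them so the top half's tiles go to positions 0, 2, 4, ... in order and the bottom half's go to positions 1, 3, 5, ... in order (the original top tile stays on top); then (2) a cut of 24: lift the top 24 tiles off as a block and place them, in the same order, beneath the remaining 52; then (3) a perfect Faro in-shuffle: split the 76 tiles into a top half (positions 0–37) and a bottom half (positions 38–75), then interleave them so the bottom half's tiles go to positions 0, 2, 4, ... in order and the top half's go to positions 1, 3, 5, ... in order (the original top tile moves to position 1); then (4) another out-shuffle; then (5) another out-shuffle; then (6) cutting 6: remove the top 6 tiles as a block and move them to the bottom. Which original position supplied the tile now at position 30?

14

Undo the operations in reverse order, starting from position 30:
  undo op 6 (cut 6): 30 ← 36
  undo op 5 (out-shuffle, from top half): 36 ← 18
  undo op 4 (out-shuffle, from top half): 18 ← 9
  undo op 3 (in-shuffle, from top half): 9 ← 4
  undo op 2 (cut 24): 4 ← 28
  undo op 1 (out-shuffle, from top half): 28 ← 14
So the tile at position 30 came from original position 14.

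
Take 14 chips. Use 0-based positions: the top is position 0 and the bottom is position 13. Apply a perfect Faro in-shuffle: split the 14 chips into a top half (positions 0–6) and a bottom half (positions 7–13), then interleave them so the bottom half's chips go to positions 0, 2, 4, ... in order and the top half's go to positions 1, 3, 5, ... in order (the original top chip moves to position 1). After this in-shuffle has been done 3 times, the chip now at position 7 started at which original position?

Work backwards from position 7, undoing one in-shuffle at a time:
7 ← 3 ← 1 ← 0
So the chip now at position 7 started at position 0.

0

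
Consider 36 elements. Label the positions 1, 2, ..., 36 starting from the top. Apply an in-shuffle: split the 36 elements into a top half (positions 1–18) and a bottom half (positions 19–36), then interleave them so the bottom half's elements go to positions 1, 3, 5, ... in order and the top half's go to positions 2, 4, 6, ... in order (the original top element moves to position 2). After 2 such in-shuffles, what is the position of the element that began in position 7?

28

Track the element's position through each in-shuffle:
7 → 14 → 28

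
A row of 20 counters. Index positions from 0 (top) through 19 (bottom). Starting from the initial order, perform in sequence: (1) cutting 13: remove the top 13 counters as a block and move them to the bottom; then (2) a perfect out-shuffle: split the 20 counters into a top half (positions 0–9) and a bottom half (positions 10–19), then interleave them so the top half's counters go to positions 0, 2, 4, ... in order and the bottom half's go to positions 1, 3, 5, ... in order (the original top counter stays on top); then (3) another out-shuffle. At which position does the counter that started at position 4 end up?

Track the counter from position 4 forward through each operation:
  after op 1 (cut 13): 4 → 11
  after op 2 (out-shuffle): 11 → 3
  after op 3 (out-shuffle): 3 → 6

6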